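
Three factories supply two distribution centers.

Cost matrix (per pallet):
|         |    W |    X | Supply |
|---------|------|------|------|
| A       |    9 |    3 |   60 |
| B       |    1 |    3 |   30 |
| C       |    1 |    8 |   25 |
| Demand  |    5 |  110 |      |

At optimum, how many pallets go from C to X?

The minimum-cost plan:
  A→X: 60 × 3 = 180
  B→X: 30 × 3 = 90
  C→W: 5 × 1 = 5
  C→X: 20 × 8 = 160
Total cost = 435.
So C→X carries 20 pallets.

20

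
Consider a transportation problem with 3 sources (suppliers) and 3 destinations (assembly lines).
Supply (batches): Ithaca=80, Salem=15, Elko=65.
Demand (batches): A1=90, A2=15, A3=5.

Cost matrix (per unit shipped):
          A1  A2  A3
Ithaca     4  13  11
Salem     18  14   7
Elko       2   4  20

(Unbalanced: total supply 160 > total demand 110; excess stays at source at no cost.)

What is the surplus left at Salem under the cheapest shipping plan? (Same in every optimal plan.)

10

Minimum-cost shipments:
  Ithaca–A1: 40 × 4 = 160
  Salem–A3: 5 × 7 = 35
  Elko–A1: 50 × 2 = 100
  Elko–A2: 15 × 4 = 60
Total cost = 355.
Salem ships 5 of its 15, leaving 10.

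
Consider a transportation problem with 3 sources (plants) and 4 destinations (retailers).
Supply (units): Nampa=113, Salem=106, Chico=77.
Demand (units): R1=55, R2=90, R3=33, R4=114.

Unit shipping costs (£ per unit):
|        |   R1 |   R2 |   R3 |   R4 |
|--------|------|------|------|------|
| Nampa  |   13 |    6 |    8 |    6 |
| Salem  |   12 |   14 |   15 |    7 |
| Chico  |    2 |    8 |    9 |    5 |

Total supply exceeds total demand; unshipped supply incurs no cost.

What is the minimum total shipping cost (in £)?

1698

One minimum-cost allocation:
  Nampa->R2: 90 units
  Nampa->R3: 23 units
  Salem->R4: 102 units
  Chico->R1: 55 units
  Chico->R3: 10 units
  Chico->R4: 12 units
Total cost = £1698.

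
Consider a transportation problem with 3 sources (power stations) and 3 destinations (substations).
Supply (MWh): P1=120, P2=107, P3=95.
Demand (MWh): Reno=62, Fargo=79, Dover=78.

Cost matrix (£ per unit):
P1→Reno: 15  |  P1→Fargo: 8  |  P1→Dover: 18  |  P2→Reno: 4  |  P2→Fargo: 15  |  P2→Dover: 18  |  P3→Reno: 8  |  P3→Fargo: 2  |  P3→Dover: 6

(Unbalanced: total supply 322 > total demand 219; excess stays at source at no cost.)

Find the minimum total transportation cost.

1246

An optimal shipping plan:
  P1 to Fargo: 62 × £8 = £496
  P2 to Reno: 62 × £4 = £248
  P3 to Fargo: 17 × £2 = £34
  P3 to Dover: 78 × £6 = £468
Total = 496 + 248 + 34 + 468 = £1246.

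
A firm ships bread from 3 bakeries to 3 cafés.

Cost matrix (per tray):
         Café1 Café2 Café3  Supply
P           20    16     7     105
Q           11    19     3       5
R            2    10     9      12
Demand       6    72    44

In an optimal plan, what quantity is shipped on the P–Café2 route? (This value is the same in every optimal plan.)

Optimal shipments:
  P->Café2: 66 × 16 = 1056
  P->Café3: 39 × 7 = 273
  Q->Café3: 5 × 3 = 15
  R->Café1: 6 × 2 = 12
  R->Café2: 6 × 10 = 60
Total cost = 1416.
So P→Café2 carries 66 trays.

66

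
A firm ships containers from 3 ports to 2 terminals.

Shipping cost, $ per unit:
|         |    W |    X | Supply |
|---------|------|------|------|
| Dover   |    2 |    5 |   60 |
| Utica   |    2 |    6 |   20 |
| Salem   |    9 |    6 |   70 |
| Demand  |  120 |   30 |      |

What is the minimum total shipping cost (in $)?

700

An optimal shipping plan:
  Dover to W: 60 TEU
  Utica to W: 20 TEU
  Salem to W: 40 TEU
  Salem to X: 30 TEU
Total cost = $700.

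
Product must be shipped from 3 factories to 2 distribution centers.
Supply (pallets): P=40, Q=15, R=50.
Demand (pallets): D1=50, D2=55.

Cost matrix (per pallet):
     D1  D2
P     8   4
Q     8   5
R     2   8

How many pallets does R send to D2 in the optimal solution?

0

The minimum-cost plan:
  P→D2: 40 × 4 = 160
  Q→D2: 15 × 5 = 75
  R→D1: 50 × 2 = 100
Total cost = 335.
The route R→D2 is not used.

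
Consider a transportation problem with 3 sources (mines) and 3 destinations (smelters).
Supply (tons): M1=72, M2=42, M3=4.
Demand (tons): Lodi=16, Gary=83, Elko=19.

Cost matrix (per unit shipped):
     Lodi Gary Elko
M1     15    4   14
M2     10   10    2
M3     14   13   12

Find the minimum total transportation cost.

608

One minimum-cost allocation:
  M1→Gary: 72 × 4 = 288
  M2→Lodi: 16 × 10 = 160
  M2→Gary: 7 × 10 = 70
  M2→Elko: 19 × 2 = 38
  M3→Gary: 4 × 13 = 52
Total = 288 + 160 + 70 + 38 + 52 = 608.
(Supply check: M1 ships 72; M2 ships 42; M3 ships 4.)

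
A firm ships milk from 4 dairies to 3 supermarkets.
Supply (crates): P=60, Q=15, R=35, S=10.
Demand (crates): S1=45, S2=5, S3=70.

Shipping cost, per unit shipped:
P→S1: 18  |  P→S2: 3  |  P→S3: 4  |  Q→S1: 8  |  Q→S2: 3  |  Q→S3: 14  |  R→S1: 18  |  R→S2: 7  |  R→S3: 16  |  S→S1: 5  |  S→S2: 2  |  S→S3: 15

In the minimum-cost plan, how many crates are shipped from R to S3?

10

The minimum-cost plan:
  P to S3: 60 × 4 = 240
  Q to S1: 15 × 8 = 120
  R to S1: 20 × 18 = 360
  R to S2: 5 × 7 = 35
  R to S3: 10 × 16 = 160
  S to S1: 10 × 5 = 50
Total cost = 965.
So R→S3 carries 10 crates.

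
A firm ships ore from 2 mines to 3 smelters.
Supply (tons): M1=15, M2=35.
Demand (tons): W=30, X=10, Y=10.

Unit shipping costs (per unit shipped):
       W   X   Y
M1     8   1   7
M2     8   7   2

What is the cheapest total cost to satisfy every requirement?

An optimal shipping plan:
  M1–W: 5 tons
  M1–X: 10 tons
  M2–W: 25 tons
  M2–Y: 10 tons
Total cost = 270.

270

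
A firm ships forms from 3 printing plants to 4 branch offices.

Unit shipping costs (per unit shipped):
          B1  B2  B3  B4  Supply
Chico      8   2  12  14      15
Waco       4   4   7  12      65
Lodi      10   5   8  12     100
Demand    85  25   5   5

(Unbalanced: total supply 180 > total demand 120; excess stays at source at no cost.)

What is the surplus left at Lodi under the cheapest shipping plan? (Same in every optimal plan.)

Minimum-cost shipments:
  Chico–B2: 15 × 2 = 30
  Waco–B1: 65 × 4 = 260
  Lodi–B1: 20 × 10 = 200
  Lodi–B2: 10 × 5 = 50
  Lodi–B3: 5 × 8 = 40
  Lodi–B4: 5 × 12 = 60
Total cost = 640.
Lodi ships 40 of its 100, leaving 60.

60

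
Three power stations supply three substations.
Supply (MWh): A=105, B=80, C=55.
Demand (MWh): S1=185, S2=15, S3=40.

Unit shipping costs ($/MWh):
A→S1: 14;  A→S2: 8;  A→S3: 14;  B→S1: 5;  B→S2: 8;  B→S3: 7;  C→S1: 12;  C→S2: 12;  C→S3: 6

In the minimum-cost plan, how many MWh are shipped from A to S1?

The minimum-cost plan:
  A→S1: 90 × $14 = $1260
  A→S2: 15 × $8 = $120
  B→S1: 80 × $5 = $400
  C→S1: 15 × $12 = $180
  C→S3: 40 × $6 = $240
Total cost = $2200.
So A→S1 carries 90 MWh.

90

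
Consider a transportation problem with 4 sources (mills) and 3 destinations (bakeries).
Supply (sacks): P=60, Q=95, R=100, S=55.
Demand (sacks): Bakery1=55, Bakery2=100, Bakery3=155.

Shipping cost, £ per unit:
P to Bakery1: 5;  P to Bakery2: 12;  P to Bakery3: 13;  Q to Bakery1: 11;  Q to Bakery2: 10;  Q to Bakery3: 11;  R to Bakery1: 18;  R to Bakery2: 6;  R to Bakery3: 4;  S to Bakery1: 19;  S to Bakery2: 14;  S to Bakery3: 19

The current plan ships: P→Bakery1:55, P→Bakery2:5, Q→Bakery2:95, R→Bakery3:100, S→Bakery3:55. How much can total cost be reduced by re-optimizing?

Current plan cost = 55·5 + 5·12 + 95·10 + 100·4 + 55·19 = £2730.
Optimal plan:
  P→Bakery1: 55 sacks
  P→Bakery2: 5 sacks
  Q→Bakery2: 40 sacks
  Q→Bakery3: 55 sacks
  R→Bakery3: 100 sacks
  S→Bakery2: 55 sacks
Optimal cost = £2510.
Saving = 2730 − 2510 = £220.

220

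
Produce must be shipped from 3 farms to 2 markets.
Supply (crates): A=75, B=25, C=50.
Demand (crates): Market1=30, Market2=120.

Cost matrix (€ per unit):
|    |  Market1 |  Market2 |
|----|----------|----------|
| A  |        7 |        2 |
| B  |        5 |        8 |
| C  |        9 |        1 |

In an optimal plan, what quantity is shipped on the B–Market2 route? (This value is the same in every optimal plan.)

0

The minimum-cost plan:
  A to Market1: 5 × €7 = €35
  A to Market2: 70 × €2 = €140
  B to Market1: 25 × €5 = €125
  C to Market2: 50 × €1 = €50
Total cost = €350.
The route B→Market2 is not used.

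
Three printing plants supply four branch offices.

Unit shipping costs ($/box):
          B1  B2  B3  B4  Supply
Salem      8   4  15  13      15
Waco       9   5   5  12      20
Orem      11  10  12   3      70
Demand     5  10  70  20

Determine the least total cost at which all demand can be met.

840

A cheapest plan:
  Salem->B1: 5 boxes
  Salem->B2: 10 boxes
  Waco->B3: 20 boxes
  Orem->B3: 50 boxes
  Orem->B4: 20 boxes
Total cost = $840.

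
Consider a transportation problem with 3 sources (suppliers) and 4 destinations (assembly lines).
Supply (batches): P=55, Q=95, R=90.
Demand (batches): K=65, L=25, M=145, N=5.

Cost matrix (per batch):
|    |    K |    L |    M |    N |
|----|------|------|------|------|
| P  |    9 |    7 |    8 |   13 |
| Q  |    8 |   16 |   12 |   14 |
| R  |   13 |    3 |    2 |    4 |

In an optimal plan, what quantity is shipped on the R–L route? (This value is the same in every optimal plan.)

Optimal shipments:
  P->L: 25 × 7 = 175
  P->M: 30 × 8 = 240
  Q->K: 65 × 8 = 520
  Q->M: 25 × 12 = 300
  Q->N: 5 × 14 = 70
  R->M: 90 × 2 = 180
Total cost = 1485.
The route R→L is not used.

0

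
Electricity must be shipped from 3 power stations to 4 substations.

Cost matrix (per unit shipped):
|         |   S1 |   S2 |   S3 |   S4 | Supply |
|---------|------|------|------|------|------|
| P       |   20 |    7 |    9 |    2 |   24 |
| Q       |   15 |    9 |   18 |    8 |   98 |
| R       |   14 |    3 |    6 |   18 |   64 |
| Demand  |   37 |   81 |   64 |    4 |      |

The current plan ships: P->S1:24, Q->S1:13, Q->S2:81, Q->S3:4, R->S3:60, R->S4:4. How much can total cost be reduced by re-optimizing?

Current plan cost = 24·20 + 13·15 + 81·9 + 4·18 + 60·6 + 4·18 = 1908.
Optimal plan:
  P–S3: 20 MWh
  P–S4: 4 MWh
  Q–S1: 37 MWh
  Q–S2: 61 MWh
  R–S2: 20 MWh
  R–S3: 44 MWh
Optimal cost = 1616.
Saving = 1908 − 1616 = 292.

292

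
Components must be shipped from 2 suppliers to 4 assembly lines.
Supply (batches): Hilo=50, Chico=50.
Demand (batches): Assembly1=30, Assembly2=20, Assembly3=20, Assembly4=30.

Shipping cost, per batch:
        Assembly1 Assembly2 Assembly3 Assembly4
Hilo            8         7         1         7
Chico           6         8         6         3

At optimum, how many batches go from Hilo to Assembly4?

0

Optimal shipments:
  Hilo→Assembly1: 10 × 8 = 80
  Hilo→Assembly2: 20 × 7 = 140
  Hilo→Assembly3: 20 × 1 = 20
  Chico→Assembly1: 20 × 6 = 120
  Chico→Assembly4: 30 × 3 = 90
Total cost = 450.
The route Hilo→Assembly4 is not used.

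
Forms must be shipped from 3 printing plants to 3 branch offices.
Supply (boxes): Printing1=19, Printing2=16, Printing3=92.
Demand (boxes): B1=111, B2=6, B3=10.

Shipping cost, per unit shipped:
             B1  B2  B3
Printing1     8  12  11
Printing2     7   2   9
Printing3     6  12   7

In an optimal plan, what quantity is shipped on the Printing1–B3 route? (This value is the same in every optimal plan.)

Optimal shipments:
  Printing1 to B1: 19 × 8 = 152
  Printing2 to B1: 10 × 7 = 70
  Printing2 to B2: 6 × 2 = 12
  Printing3 to B1: 82 × 6 = 492
  Printing3 to B3: 10 × 7 = 70
Total cost = 796.
The route Printing1→B3 is not used.

0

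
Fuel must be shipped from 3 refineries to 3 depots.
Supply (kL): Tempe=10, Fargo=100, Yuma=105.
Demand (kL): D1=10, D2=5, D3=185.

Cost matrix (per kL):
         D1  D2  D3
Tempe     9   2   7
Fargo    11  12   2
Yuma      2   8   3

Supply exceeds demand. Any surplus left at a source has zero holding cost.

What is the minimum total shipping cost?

485

A cheapest plan:
  Tempe to D2: 5 × 2 = 10
  Fargo to D3: 100 × 2 = 200
  Yuma to D1: 10 × 2 = 20
  Yuma to D3: 85 × 3 = 255
Total = 10 + 200 + 20 + 255 = 485.
(Supply check: Tempe ships 5; Fargo ships 100; Yuma ships 95.)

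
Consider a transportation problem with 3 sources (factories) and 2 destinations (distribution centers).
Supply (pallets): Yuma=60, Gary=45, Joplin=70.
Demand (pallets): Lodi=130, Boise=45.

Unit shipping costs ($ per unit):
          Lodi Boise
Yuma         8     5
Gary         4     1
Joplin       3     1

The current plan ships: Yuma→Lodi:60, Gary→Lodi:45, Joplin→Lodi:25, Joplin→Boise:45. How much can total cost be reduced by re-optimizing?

45

Current plan cost = 60·8 + 45·4 + 25·3 + 45·1 = $780.
Optimal plan:
  Yuma–Lodi: 15 × $8 = $120
  Yuma–Boise: 45 × $5 = $225
  Gary–Lodi: 45 × $4 = $180
  Joplin–Lodi: 70 × $3 = $210
Optimal cost = $735.
Saving = 780 − 735 = $45.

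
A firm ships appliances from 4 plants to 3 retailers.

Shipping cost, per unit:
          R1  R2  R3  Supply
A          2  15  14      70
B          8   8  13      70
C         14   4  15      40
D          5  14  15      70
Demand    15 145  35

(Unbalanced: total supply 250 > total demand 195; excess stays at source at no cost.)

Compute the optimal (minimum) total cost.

One minimum-cost allocation:
  A–R1: 15 units
  A–R3: 35 units
  B–R2: 70 units
  C–R2: 40 units
  D–R2: 35 units
Total cost = 1730.
(Supply check: A ships 50; B ships 70; C ships 40; D ships 35.)

1730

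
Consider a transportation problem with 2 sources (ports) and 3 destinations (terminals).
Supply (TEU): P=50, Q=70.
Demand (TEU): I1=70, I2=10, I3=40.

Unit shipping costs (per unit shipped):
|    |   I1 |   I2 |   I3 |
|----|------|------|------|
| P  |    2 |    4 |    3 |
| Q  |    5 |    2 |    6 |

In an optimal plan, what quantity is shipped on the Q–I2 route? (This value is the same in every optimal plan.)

Optimal shipments:
  P–I1: 10 × 2 = 20
  P–I3: 40 × 3 = 120
  Q–I1: 60 × 5 = 300
  Q–I2: 10 × 2 = 20
Total cost = 460.
So Q→I2 carries 10 TEU.

10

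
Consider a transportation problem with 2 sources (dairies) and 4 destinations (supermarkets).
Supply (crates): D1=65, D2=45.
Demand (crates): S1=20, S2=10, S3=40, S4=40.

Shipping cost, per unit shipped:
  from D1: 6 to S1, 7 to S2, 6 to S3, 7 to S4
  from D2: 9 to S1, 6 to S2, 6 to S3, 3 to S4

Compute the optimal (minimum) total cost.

Optimal allocation:
  D1 to S1: 20 × 6 = 120
  D1 to S2: 5 × 7 = 35
  D1 to S3: 40 × 6 = 240
  D2 to S2: 5 × 6 = 30
  D2 to S4: 40 × 3 = 120
Total = 120 + 35 + 240 + 30 + 120 = 545.
(Supply check: D1 ships 65; D2 ships 45.)

545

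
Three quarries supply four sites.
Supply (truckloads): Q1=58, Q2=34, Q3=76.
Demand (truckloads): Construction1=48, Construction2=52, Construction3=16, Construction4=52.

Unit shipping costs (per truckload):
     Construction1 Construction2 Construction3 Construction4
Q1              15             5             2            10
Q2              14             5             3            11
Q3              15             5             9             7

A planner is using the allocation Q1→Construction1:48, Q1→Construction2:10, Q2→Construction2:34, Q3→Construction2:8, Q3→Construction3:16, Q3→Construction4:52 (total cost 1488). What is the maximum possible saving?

Current plan cost = 48·15 + 10·5 + 34·5 + 8·5 + 16·9 + 52·7 = 1488.
Optimal plan:
  Q1->Construction2: 42 × 5 = 210
  Q1->Construction3: 16 × 2 = 32
  Q2->Construction1: 34 × 14 = 476
  Q3->Construction1: 14 × 15 = 210
  Q3->Construction2: 10 × 5 = 50
  Q3->Construction4: 52 × 7 = 364
Optimal cost = 1342.
Saving = 1488 − 1342 = 146.

146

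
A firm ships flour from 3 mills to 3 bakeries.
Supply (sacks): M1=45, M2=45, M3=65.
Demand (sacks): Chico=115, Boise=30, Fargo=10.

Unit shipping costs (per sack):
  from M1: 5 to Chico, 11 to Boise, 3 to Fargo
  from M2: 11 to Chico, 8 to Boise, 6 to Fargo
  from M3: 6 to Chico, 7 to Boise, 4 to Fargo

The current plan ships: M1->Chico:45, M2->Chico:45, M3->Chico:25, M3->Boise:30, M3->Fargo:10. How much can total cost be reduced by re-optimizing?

Current plan cost = 45·5 + 45·11 + 25·6 + 30·7 + 10·4 = 1120.
Optimal plan:
  M1→Chico: 45 × 5 = 225
  M2→Chico: 5 × 11 = 55
  M2→Boise: 30 × 8 = 240
  M2→Fargo: 10 × 6 = 60
  M3→Chico: 65 × 6 = 390
Optimal cost = 970.
Saving = 1120 − 970 = 150.

150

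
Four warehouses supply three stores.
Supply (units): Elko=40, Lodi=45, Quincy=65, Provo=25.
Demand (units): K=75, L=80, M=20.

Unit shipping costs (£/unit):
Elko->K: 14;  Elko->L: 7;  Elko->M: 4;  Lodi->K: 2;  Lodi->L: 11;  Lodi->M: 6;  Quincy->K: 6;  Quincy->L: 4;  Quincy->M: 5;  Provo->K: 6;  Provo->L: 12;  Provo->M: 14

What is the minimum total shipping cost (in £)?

730

A cheapest plan:
  Elko->L: 20 × £7 = £140
  Elko->M: 20 × £4 = £80
  Lodi->K: 45 × £2 = £90
  Quincy->K: 5 × £6 = £30
  Quincy->L: 60 × £4 = £240
  Provo->K: 25 × £6 = £150
Total = 140 + 80 + 90 + 30 + 240 + 150 = £730.
(Supply check: Elko ships 40; Lodi ships 45; Quincy ships 65; Provo ships 25.)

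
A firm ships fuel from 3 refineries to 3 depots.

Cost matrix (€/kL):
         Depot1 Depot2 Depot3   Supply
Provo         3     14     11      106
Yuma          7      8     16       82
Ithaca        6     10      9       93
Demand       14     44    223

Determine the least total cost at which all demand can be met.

A cheapest plan:
  Provo–Depot3: 106 × €11 = €1166
  Yuma–Depot1: 14 × €7 = €98
  Yuma–Depot2: 44 × €8 = €352
  Yuma–Depot3: 24 × €16 = €384
  Ithaca–Depot3: 93 × €9 = €837
Total = 1166 + 98 + 352 + 384 + 837 = €2837.

2837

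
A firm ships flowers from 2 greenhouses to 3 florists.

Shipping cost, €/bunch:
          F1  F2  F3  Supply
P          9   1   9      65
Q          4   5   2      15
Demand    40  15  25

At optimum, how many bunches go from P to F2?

15

The minimum-cost plan:
  P–F1: 40 bunches
  P–F2: 15 bunches
  P–F3: 10 bunches
  Q–F3: 15 bunches
Total cost = €495.
So P→F2 carries 15 bunches.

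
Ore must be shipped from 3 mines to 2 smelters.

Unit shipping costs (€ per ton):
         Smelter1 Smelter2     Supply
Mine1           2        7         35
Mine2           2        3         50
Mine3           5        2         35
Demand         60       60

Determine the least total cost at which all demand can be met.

An optimal shipping plan:
  Mine1 to Smelter1: 35 × €2 = €70
  Mine2 to Smelter1: 25 × €2 = €50
  Mine2 to Smelter2: 25 × €3 = €75
  Mine3 to Smelter2: 35 × €2 = €70
Total = 70 + 50 + 75 + 70 = €265.

265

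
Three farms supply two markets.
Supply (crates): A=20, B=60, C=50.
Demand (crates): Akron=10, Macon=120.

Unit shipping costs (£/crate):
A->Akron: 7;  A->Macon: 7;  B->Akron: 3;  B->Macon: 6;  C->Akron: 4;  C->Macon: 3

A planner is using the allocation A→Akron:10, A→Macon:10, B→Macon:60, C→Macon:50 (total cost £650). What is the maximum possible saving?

Current plan cost = 10·7 + 10·7 + 60·6 + 50·3 = £650.
Optimal plan:
  A to Macon: 20 × £7 = £140
  B to Akron: 10 × £3 = £30
  B to Macon: 50 × £6 = £300
  C to Macon: 50 × £3 = £150
Optimal cost = £620.
Saving = 650 − 620 = £30.

30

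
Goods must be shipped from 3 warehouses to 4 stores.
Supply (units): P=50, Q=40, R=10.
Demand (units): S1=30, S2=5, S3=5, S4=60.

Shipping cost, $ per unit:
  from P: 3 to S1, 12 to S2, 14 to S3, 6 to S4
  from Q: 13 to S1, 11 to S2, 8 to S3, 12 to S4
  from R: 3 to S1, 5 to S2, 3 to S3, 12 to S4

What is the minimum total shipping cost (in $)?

One minimum-cost allocation:
  P–S1: 20 × $3 = $60
  P–S4: 30 × $6 = $180
  Q–S2: 5 × $11 = $55
  Q–S3: 5 × $8 = $40
  Q–S4: 30 × $12 = $360
  R–S1: 10 × $3 = $30
Total = 60 + 180 + 55 + 40 + 360 + 30 = $725.

725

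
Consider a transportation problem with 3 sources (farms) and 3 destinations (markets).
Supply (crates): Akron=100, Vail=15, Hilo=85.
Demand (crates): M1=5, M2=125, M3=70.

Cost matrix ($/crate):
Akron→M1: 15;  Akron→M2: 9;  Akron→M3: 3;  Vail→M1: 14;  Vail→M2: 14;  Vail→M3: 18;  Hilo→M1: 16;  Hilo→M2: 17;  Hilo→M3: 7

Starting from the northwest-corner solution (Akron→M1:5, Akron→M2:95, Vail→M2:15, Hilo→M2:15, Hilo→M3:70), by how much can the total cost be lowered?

35

Current plan cost = 5·15 + 95·9 + 15·14 + 15·17 + 70·7 = $1885.
Optimal plan:
  Akron to M2: 100 crates
  Vail to M2: 15 crates
  Hilo to M1: 5 crates
  Hilo to M2: 10 crates
  Hilo to M3: 70 crates
Optimal cost = $1850.
Saving = 1885 − 1850 = $35.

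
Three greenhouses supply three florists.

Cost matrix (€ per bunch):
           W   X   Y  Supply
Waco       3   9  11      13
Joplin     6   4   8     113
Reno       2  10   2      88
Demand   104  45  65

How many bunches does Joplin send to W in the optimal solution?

68

The minimum-cost plan:
  Waco->W: 13 bunches
  Joplin->W: 68 bunches
  Joplin->X: 45 bunches
  Reno->W: 23 bunches
  Reno->Y: 65 bunches
Total cost = €803.
So Joplin→W carries 68 bunches.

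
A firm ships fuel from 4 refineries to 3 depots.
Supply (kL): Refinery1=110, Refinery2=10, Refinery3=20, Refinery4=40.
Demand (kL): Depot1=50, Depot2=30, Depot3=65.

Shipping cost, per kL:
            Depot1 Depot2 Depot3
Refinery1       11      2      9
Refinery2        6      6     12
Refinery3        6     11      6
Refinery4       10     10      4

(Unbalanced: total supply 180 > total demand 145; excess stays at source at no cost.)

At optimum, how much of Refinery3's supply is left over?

Minimum-cost shipments:
  Refinery1–Depot1: 20 kL
  Refinery1–Depot2: 30 kL
  Refinery1–Depot3: 25 kL
  Refinery2–Depot1: 10 kL
  Refinery3–Depot1: 20 kL
  Refinery4–Depot3: 40 kL
Total cost = 845.
Refinery3 ships 20 of its 20, leaving 0.

0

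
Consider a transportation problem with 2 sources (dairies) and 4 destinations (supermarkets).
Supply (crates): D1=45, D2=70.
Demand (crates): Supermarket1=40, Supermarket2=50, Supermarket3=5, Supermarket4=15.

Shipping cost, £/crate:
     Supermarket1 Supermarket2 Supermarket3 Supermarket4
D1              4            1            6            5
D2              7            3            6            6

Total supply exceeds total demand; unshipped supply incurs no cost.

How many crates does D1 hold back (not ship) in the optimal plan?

An optimal plan:
  D1 to Supermarket1: 40 × £4 = £160
  D1 to Supermarket2: 5 × £1 = £5
  D2 to Supermarket2: 45 × £3 = £135
  D2 to Supermarket3: 5 × £6 = £30
  D2 to Supermarket4: 15 × £6 = £90
Total cost = £420.
D1 ships 45 of its 45, leaving 0.

0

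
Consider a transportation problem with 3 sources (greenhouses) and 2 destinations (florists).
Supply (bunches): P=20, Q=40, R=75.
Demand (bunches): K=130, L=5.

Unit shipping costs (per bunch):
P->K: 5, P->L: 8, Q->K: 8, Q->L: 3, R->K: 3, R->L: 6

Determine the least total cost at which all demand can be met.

An optimal shipping plan:
  P→K: 20 × 5 = 100
  Q→K: 35 × 8 = 280
  Q→L: 5 × 3 = 15
  R→K: 75 × 3 = 225
Total = 100 + 280 + 15 + 225 = 620.

620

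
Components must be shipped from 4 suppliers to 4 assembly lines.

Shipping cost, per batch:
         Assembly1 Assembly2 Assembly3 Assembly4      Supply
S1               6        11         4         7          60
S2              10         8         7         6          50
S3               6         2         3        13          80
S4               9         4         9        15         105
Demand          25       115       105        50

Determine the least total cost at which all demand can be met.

An optimal shipping plan:
  S1–Assembly1: 25 × 6 = 150
  S1–Assembly3: 35 × 4 = 140
  S2–Assembly4: 50 × 6 = 300
  S3–Assembly2: 10 × 2 = 20
  S3–Assembly3: 70 × 3 = 210
  S4–Assembly2: 105 × 4 = 420
Total = 150 + 140 + 300 + 20 + 210 + 420 = 1240.
(Supply check: S1 ships 60; S2 ships 50; S3 ships 80; S4 ships 105.)

1240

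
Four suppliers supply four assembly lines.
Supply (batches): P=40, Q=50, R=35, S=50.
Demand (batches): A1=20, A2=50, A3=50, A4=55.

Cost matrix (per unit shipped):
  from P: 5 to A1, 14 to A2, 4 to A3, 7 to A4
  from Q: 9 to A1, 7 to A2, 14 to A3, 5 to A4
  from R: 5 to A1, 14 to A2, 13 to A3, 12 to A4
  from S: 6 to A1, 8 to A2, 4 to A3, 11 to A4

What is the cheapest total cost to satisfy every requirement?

1070

Optimal allocation:
  P to A3: 40 batches
  Q to A4: 50 batches
  R to A1: 20 batches
  R to A2: 10 batches
  R to A4: 5 batches
  S to A2: 40 batches
  S to A3: 10 batches
Total cost = 1070.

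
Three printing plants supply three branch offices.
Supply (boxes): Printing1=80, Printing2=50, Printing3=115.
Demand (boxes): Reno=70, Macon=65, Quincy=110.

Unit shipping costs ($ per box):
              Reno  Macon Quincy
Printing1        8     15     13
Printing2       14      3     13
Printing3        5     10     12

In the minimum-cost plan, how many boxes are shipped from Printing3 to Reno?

70

Solving gives:
  Printing1–Quincy: 80 × $13 = $1040
  Printing2–Macon: 50 × $3 = $150
  Printing3–Reno: 70 × $5 = $350
  Printing3–Macon: 15 × $10 = $150
  Printing3–Quincy: 30 × $12 = $360
Total cost = $2050.
So Printing3→Reno carries 70 boxes.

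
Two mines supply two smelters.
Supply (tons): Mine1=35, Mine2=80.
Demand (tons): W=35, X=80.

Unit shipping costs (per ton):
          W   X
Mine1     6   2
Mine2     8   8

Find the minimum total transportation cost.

Optimal allocation:
  Mine1->X: 35 × 2 = 70
  Mine2->W: 35 × 8 = 280
  Mine2->X: 45 × 8 = 360
Total = 70 + 280 + 360 = 710.

710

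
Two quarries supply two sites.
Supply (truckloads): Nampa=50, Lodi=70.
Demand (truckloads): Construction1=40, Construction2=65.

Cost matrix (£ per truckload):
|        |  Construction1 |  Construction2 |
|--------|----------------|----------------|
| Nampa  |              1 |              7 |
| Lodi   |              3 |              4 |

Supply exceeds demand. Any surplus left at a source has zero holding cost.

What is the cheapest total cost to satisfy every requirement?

An optimal shipping plan:
  Nampa to Construction1: 40 × £1 = £40
  Lodi to Construction2: 65 × £4 = £260
Total = 40 + 260 = £300.
(Supply check: Nampa ships 40; Lodi ships 65.)

300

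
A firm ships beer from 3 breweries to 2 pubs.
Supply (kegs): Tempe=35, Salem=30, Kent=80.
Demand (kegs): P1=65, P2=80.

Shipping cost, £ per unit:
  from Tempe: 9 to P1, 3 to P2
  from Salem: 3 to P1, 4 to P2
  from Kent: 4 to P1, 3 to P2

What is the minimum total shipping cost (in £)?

470

An optimal shipping plan:
  Tempe to P2: 35 × £3 = £105
  Salem to P1: 30 × £3 = £90
  Kent to P1: 35 × £4 = £140
  Kent to P2: 45 × £3 = £135
Total = 105 + 90 + 140 + 135 = £470.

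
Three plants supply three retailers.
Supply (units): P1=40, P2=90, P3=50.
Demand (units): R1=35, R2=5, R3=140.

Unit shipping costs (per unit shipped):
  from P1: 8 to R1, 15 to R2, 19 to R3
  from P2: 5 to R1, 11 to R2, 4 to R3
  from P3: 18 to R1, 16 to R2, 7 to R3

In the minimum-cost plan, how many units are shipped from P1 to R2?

5

The minimum-cost plan:
  P1–R1: 35 × 8 = 280
  P1–R2: 5 × 15 = 75
  P2–R3: 90 × 4 = 360
  P3–R3: 50 × 7 = 350
Total cost = 1065.
So P1→R2 carries 5 units.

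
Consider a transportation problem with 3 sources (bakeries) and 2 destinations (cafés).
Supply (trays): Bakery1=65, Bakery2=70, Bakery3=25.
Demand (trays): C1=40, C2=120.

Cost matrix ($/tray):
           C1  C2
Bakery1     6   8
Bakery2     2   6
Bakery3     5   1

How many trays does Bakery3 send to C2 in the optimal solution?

25

The minimum-cost plan:
  Bakery1→C2: 65 × $8 = $520
  Bakery2→C1: 40 × $2 = $80
  Bakery2→C2: 30 × $6 = $180
  Bakery3→C2: 25 × $1 = $25
Total cost = $805.
So Bakery3→C2 carries 25 trays.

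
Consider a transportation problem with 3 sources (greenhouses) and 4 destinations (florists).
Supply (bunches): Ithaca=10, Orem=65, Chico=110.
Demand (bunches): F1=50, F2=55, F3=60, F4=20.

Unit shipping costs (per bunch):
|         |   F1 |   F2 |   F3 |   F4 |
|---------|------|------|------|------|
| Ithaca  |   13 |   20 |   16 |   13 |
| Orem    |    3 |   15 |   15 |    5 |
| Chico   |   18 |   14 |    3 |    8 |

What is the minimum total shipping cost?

One minimum-cost allocation:
  Ithaca–F2: 5 × 20 = 100
  Ithaca–F4: 5 × 13 = 65
  Orem–F1: 50 × 3 = 150
  Orem–F4: 15 × 5 = 75
  Chico–F2: 50 × 14 = 700
  Chico–F3: 60 × 3 = 180
Total = 100 + 65 + 150 + 75 + 700 + 180 = 1270.
(Supply check: Ithaca ships 10; Orem ships 65; Chico ships 110.)

1270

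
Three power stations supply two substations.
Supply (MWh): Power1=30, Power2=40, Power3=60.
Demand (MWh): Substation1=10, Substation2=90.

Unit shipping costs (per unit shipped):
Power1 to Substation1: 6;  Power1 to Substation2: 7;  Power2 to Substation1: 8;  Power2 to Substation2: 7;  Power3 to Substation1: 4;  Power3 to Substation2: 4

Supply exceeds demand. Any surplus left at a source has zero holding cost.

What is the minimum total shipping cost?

A cheapest plan:
  Power1→Substation1: 10 × 6 = 60
  Power1→Substation2: 20 × 7 = 140
  Power2→Substation2: 10 × 7 = 70
  Power3→Substation2: 60 × 4 = 240
Total = 60 + 140 + 70 + 240 = 510.

510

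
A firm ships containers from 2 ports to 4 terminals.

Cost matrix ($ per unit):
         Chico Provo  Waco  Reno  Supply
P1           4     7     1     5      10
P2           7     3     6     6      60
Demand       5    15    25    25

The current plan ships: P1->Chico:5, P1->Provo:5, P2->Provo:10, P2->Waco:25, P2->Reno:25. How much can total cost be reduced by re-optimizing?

Current plan cost = 5·4 + 5·7 + 10·3 + 25·6 + 25·6 = $385.
Optimal plan:
  P1 to Waco: 10 × $1 = $10
  P2 to Chico: 5 × $7 = $35
  P2 to Provo: 15 × $3 = $45
  P2 to Waco: 15 × $6 = $90
  P2 to Reno: 25 × $6 = $150
Optimal cost = $330.
Saving = 385 − 330 = $55.

55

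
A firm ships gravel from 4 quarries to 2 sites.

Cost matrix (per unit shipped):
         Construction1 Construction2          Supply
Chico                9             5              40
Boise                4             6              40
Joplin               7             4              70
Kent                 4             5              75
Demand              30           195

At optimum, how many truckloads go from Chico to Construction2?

The minimum-cost plan:
  Chico→Construction2: 40 truckloads
  Boise→Construction1: 30 truckloads
  Boise→Construction2: 10 truckloads
  Joplin→Construction2: 70 truckloads
  Kent→Construction2: 75 truckloads
Total cost = 1035.
So Chico→Construction2 carries 40 truckloads.

40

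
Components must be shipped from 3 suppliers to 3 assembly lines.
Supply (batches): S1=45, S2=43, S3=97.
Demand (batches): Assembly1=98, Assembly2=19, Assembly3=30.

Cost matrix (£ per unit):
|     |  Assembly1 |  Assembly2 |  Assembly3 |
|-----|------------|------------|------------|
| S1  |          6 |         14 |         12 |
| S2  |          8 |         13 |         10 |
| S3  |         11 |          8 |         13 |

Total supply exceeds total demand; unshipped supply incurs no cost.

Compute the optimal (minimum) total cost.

1266

One minimum-cost allocation:
  S1→Assembly1: 45 × £6 = £270
  S2→Assembly1: 43 × £8 = £344
  S3→Assembly1: 10 × £11 = £110
  S3→Assembly2: 19 × £8 = £152
  S3→Assembly3: 30 × £13 = £390
Total = 270 + 344 + 110 + 152 + 390 = £1266.
(Supply check: S1 ships 45; S2 ships 43; S3 ships 59.)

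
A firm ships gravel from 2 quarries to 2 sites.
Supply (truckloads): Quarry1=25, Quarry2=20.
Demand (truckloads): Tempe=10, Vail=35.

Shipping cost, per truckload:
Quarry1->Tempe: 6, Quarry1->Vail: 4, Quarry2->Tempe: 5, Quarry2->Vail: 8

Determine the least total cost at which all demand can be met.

230

Optimal allocation:
  Quarry1–Vail: 25 × 4 = 100
  Quarry2–Tempe: 10 × 5 = 50
  Quarry2–Vail: 10 × 8 = 80
Total = 100 + 50 + 80 = 230.
(Supply check: Quarry1 ships 25; Quarry2 ships 20.)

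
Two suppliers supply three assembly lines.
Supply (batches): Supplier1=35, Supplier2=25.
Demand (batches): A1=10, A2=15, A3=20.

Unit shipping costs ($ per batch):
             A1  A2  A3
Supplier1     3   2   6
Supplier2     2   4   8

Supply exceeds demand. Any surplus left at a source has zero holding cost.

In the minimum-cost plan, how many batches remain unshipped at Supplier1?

Minimum-cost shipments:
  Supplier1→A2: 15 × $2 = $30
  Supplier1→A3: 20 × $6 = $120
  Supplier2→A1: 10 × $2 = $20
Total cost = $170.
Supplier1 ships 35 of its 35, leaving 0.

0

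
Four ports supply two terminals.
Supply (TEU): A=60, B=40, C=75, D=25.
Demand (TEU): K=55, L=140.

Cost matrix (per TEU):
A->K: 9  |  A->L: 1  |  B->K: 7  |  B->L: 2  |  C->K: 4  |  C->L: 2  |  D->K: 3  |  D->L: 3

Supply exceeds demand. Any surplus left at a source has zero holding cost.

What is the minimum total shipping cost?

415

An optimal shipping plan:
  A->L: 60 × 1 = 60
  B->L: 40 × 2 = 80
  C->K: 30 × 4 = 120
  C->L: 40 × 2 = 80
  D->K: 25 × 3 = 75
Total = 60 + 80 + 120 + 80 + 75 = 415.
(Supply check: A ships 60; B ships 40; C ships 70; D ships 25.)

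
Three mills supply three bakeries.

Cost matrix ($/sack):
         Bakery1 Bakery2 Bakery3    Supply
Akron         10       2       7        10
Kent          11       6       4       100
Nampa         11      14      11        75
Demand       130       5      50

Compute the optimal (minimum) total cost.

1635

An optimal shipping plan:
  Akron→Bakery1: 5 × $10 = $50
  Akron→Bakery2: 5 × $2 = $10
  Kent→Bakery1: 50 × $11 = $550
  Kent→Bakery3: 50 × $4 = $200
  Nampa→Bakery1: 75 × $11 = $825
Total = 50 + 10 + 550 + 200 + 825 = $1635.
(Supply check: Akron ships 10; Kent ships 100; Nampa ships 75.)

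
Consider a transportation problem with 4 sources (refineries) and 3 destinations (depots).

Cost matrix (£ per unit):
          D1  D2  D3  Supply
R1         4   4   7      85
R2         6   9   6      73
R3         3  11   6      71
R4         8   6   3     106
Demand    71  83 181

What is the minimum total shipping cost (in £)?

1315

A cheapest plan:
  R1–D2: 83 × £4 = £332
  R1–D3: 2 × £7 = £14
  R2–D3: 73 × £6 = £438
  R3–D1: 71 × £3 = £213
  R4–D3: 106 × £3 = £318
Total = 332 + 14 + 438 + 213 + 318 = £1315.
(Supply check: R1 ships 85; R2 ships 73; R3 ships 71; R4 ships 106.)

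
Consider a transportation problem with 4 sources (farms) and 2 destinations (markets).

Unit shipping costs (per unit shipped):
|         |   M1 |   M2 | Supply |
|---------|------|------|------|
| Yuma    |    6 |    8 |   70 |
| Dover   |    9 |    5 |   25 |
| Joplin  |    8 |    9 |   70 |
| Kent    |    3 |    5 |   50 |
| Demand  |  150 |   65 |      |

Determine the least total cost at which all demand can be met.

A cheapest plan:
  Yuma->M1: 70 × 6 = 420
  Dover->M2: 25 × 5 = 125
  Joplin->M1: 30 × 8 = 240
  Joplin->M2: 40 × 9 = 360
  Kent->M1: 50 × 3 = 150
Total = 420 + 125 + 240 + 360 + 150 = 1295.
(Supply check: Yuma ships 70; Dover ships 25; Joplin ships 70; Kent ships 50.)

1295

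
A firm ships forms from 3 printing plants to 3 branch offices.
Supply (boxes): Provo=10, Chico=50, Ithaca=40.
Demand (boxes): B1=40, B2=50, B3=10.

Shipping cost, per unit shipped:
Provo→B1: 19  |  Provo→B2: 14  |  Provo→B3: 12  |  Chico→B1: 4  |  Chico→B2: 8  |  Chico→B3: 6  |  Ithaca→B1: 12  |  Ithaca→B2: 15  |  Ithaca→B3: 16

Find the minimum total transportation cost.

960

A cheapest plan:
  Provo–B2: 10 × 14 = 140
  Chico–B1: 40 × 4 = 160
  Chico–B3: 10 × 6 = 60
  Ithaca–B2: 40 × 15 = 600
Total = 140 + 160 + 60 + 600 = 960.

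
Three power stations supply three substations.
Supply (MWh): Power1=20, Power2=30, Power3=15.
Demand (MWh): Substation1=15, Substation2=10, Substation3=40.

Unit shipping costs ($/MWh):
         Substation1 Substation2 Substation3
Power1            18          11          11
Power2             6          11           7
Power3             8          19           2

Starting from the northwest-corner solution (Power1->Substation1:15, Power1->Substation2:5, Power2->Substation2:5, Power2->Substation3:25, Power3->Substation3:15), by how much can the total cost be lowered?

Current plan cost = 15·18 + 5·11 + 5·11 + 25·7 + 15·2 = $585.
Optimal plan:
  Power1–Substation2: 10 × $11 = $110
  Power1–Substation3: 10 × $11 = $110
  Power2–Substation1: 15 × $6 = $90
  Power2–Substation3: 15 × $7 = $105
  Power3–Substation3: 15 × $2 = $30
Optimal cost = $445.
Saving = 585 − 445 = $140.

140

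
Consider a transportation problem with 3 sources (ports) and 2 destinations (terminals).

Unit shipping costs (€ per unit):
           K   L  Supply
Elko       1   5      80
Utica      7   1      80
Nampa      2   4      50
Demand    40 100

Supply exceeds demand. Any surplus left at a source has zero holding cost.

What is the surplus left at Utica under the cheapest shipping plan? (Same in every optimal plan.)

0

An optimal plan:
  Elko–K: 40 × €1 = €40
  Utica–L: 80 × €1 = €80
  Nampa–L: 20 × €4 = €80
Total cost = €200.
Utica ships 80 of its 80, leaving 0.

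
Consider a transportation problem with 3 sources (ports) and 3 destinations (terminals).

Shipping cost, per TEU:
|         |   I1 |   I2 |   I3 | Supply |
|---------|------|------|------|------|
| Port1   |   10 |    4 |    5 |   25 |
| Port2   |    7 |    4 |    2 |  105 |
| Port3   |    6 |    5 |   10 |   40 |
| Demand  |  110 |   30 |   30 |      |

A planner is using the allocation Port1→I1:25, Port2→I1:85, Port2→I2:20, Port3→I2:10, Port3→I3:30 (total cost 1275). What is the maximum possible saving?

Current plan cost = 25·10 + 85·7 + 20·4 + 10·5 + 30·10 = 1275.
Optimal plan:
  Port1→I2: 25 × 4 = 100
  Port2→I1: 70 × 7 = 490
  Port2→I2: 5 × 4 = 20
  Port2→I3: 30 × 2 = 60
  Port3→I1: 40 × 6 = 240
Optimal cost = 910.
Saving = 1275 − 910 = 365.

365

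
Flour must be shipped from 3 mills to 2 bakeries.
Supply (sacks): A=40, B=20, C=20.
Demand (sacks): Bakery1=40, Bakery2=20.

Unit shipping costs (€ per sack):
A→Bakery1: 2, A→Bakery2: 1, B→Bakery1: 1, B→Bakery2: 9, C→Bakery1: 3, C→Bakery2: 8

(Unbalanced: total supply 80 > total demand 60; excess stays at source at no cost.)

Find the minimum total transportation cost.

80

One minimum-cost allocation:
  A to Bakery1: 20 sacks
  A to Bakery2: 20 sacks
  B to Bakery1: 20 sacks
Total cost = €80.
(Supply check: A ships 40; B ships 20; C ships 0.)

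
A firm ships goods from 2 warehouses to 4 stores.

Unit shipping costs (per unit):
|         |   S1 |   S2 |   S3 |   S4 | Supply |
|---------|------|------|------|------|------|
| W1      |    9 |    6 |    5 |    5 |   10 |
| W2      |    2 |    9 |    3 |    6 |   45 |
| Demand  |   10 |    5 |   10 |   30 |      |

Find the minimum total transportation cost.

One minimum-cost allocation:
  W1 to S2: 5 × 6 = 30
  W1 to S4: 5 × 5 = 25
  W2 to S1: 10 × 2 = 20
  W2 to S3: 10 × 3 = 30
  W2 to S4: 25 × 6 = 150
Total = 30 + 25 + 20 + 30 + 150 = 255.
(Supply check: W1 ships 10; W2 ships 45.)

255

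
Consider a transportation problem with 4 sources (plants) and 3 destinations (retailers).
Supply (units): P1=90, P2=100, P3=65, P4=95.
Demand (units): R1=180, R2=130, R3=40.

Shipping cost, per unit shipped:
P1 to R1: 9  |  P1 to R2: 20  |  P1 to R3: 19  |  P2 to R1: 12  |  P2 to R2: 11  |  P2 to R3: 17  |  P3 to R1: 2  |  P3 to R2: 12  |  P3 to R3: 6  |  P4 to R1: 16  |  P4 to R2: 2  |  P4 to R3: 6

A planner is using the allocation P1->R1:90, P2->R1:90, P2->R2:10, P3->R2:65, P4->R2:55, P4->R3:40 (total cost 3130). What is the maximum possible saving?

Current plan cost = 90·9 + 90·12 + 10·11 + 65·12 + 55·2 + 40·6 = 3130.
Optimal plan:
  P1→R1: 90 × 9 = 810
  P2→R1: 25 × 12 = 300
  P2→R2: 75 × 11 = 825
  P3→R1: 65 × 2 = 130
  P4→R2: 55 × 2 = 110
  P4→R3: 40 × 6 = 240
Optimal cost = 2415.
Saving = 3130 − 2415 = 715.

715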